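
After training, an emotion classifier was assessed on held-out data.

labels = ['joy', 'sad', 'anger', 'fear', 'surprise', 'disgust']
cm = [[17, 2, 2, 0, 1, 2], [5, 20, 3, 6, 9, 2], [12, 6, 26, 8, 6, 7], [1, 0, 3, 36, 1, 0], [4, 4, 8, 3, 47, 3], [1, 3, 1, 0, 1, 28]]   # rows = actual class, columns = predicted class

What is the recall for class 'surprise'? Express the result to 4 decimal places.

0.6812

One-vs-rest for 'surprise': TP = diagonal; FP = other classes predicted 'surprise'; FN = 'surprise' predicted as other.
recall = TP/(TP+FN).
surprise: TP=47, FN=4+4+8+3+3=22 → 47/69 = 0.68116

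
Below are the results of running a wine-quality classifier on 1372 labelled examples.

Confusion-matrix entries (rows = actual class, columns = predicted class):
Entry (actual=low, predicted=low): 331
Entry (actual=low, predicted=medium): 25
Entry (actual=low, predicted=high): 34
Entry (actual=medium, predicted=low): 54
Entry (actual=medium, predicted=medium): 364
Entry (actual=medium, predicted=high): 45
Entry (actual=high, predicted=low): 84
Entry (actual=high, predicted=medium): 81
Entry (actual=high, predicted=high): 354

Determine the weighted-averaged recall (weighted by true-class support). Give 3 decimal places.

Per-class recall (TP/(TP+FN)):
  low: TP=331, FN=25+34=59 → 331/390 = 0.8487
  medium: TP=364, FN=54+45=99 → 364/463 = 0.7862
  high: TP=354, FN=84+81=165 → 354/519 = 0.6821
Weighted-recall = Σ (supportᵢ/N)·recallᵢ with N=1372: (390/1372)·0.8487 + (463/1372)·0.7862 + (519/1372)·0.6821 = 0.765

0.765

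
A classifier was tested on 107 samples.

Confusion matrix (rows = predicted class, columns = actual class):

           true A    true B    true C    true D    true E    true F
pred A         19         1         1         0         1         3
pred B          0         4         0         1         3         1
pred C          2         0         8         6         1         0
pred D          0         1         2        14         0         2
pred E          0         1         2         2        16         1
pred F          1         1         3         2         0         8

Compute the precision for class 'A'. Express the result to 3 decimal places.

0.760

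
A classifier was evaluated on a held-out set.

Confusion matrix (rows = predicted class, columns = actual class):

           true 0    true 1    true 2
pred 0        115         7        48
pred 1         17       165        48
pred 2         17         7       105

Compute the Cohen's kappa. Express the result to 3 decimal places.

Observed agreement pₒ = trace/N = 385/529 = 0.7278
Expected agreement pₑ = Σ (rowᵢ·colᵢ)/N² = (149·170 + 179·230 + 201·129)/529² = 0.3303
κ = (pₒ − pₑ)/(1 − pₑ) = (0.7278 − 0.3303)/(1 − 0.3303) = 0.594

0.594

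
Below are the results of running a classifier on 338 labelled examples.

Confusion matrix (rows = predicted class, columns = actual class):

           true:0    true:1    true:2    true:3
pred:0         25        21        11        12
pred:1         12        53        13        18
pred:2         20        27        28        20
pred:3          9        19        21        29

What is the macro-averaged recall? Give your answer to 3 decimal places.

0.393

Per-class recall (TP/(TP+FN)):
  0: TP=25, FN=12+20+9=41 → 25/66 = 0.3788
  1: TP=53, FN=21+27+19=67 → 53/120 = 0.4417
  2: TP=28, FN=11+13+21=45 → 28/73 = 0.3836
  3: TP=29, FN=12+18+20=50 → 29/79 = 0.3671
Macro-recall = mean = (0.3788 + 0.4417 + 0.3836 + 0.3671) / 4 = 0.393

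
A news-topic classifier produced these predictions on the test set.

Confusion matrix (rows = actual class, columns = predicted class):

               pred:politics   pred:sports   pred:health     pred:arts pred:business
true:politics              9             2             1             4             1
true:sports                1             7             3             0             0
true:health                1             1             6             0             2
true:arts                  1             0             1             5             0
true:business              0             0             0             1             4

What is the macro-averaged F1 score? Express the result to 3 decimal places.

Per-class F1 score (2·TP/(2·TP+FP+FN)):
  politics: TP=9, FP=1+1+1+0=3, FN=2+1+4+1=8 → 18/29 = 0.6207
  sports: TP=7, FP=2+1+0+0=3, FN=1+3+0+0=4 → 14/21 = 0.6667
  health: TP=6, FP=1+3+1+0=5, FN=1+1+0+2=4 → 12/21 = 0.5714
  arts: TP=5, FP=4+0+0+1=5, FN=1+0+1+0=2 → 10/17 = 0.5882
  business: TP=4, FP=1+0+2+0=3, FN=0+0+0+1=1 → 8/12 = 0.6667
Macro-F1 score = mean = (0.6207 + 0.6667 + 0.5714 + 0.5882 + 0.6667) / 5 = 0.623

0.623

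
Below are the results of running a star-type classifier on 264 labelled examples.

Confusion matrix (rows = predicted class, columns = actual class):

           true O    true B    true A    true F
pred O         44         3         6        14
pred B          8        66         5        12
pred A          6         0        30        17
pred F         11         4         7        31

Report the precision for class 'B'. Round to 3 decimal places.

precision = TP/(TP+FP).
B: TP=66, FP=8+5+12=25 → 66/91 = 0.7253

0.725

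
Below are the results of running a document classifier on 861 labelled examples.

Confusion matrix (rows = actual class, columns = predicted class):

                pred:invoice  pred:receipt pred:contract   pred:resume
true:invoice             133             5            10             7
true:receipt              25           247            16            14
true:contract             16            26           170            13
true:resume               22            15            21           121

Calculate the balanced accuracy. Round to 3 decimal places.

0.777

Balanced accuracy = mean of per-class recall.
  invoice: recall = 133/155 = 0.8581
  receipt: recall = 247/302 = 0.8179
  contract: recall = 170/225 = 0.7556
  resume: recall = 121/179 = 0.6760
Mean = (0.8581 + 0.8179 + 0.7556 + 0.6760) / 4 = 0.777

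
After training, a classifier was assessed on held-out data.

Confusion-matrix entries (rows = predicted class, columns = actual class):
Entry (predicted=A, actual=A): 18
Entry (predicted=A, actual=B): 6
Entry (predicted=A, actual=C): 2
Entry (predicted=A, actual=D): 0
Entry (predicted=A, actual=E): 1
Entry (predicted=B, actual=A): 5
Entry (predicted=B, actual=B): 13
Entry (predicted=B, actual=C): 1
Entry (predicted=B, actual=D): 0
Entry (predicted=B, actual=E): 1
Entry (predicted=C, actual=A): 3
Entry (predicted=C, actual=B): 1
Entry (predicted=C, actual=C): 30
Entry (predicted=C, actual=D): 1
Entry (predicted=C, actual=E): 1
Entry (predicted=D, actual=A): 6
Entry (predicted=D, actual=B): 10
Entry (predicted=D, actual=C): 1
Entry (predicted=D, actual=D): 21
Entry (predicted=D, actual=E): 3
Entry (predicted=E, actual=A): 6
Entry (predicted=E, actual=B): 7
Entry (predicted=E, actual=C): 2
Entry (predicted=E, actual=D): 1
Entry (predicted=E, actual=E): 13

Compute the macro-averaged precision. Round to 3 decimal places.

0.622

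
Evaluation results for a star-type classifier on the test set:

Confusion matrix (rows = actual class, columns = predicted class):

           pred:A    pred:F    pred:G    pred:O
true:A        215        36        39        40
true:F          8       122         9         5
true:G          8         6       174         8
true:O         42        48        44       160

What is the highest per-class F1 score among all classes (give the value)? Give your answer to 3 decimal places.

Per-class F1 score (2·TP/(2·TP+FP+FN)):
  A: TP=215, FP=8+8+42=58, FN=36+39+40=115 → 430/603 = 0.7131
  F: TP=122, FP=36+6+48=90, FN=8+9+5=22 → 244/356 = 0.6854
  G: TP=174, FP=39+9+44=92, FN=8+6+8=22 → 348/462 = 0.7532
  O: TP=160, FP=40+5+8=53, FN=42+48+44=134 → 320/507 = 0.6312
Highest is class 'G' with F1 score = 0.753.

0.753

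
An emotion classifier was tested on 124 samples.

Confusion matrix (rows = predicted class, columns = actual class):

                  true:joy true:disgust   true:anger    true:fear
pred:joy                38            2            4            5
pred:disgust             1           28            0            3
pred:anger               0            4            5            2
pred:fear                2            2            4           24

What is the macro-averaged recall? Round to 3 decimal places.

0.699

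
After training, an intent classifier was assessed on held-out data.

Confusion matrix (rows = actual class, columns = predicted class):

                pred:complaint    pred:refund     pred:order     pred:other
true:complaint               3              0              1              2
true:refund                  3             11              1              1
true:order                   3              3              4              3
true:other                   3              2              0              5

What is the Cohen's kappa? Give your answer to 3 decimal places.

Observed agreement pₒ = trace/N = 23/45 = 0.5111
Expected agreement pₑ = Σ (rowᵢ·colᵢ)/N² = (6·12 + 16·16 + 13·6 + 10·11)/45² = 0.2548
κ = (pₒ − pₑ)/(1 − pₑ) = (0.5111 − 0.2548)/(1 − 0.2548) = 0.344

0.344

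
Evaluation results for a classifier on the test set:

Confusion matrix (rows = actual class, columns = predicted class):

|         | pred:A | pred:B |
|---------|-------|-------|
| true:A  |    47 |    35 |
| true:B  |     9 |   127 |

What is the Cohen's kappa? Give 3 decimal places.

0.541

Observed agreement pₒ = trace/N = 174/218 = 0.7982
Expected agreement pₑ = Σ (rowᵢ·colᵢ)/N² = (82·56 + 136·162)/218² = 0.5602
κ = (pₒ − pₑ)/(1 − pₑ) = (0.7982 − 0.5602)/(1 − 0.5602) = 0.541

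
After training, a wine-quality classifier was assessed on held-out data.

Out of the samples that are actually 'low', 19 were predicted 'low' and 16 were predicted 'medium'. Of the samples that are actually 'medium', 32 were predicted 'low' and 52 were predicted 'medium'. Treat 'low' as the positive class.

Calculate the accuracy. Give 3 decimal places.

0.597

Accuracy = (TP+TN)/N = (19+52)/119 = 0.597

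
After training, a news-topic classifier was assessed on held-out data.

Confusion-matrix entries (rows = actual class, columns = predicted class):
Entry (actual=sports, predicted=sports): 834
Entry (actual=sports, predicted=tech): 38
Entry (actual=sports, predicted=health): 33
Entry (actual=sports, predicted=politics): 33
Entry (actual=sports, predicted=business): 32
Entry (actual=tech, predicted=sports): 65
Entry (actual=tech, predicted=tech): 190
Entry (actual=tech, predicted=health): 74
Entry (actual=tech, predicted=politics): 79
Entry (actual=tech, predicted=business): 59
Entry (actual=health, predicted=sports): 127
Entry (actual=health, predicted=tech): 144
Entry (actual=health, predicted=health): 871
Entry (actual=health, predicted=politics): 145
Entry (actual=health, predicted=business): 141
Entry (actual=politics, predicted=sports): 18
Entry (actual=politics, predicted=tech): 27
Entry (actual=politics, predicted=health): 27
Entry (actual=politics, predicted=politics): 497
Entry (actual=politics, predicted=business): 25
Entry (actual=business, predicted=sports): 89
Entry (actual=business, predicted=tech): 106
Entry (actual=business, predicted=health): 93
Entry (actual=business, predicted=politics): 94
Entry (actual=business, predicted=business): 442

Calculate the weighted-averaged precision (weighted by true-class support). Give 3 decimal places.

0.675

Per-class precision (TP/(TP+FP)):
  sports: TP=834, FP=65+127+18+89=299 → 834/1133 = 0.7361
  tech: TP=190, FP=38+144+27+106=315 → 190/505 = 0.3762
  health: TP=871, FP=33+74+27+93=227 → 871/1098 = 0.7933
  politics: TP=497, FP=33+79+145+94=351 → 497/848 = 0.5861
  business: TP=442, FP=32+59+141+25=257 → 442/699 = 0.6323
Weighted-precision = Σ (supportᵢ/N)·precisionᵢ with N=4283: (970/4283)·0.7361 + (467/4283)·0.3762 + (1428/4283)·0.7933 + (594/4283)·0.5861 + (824/4283)·0.6323 = 0.675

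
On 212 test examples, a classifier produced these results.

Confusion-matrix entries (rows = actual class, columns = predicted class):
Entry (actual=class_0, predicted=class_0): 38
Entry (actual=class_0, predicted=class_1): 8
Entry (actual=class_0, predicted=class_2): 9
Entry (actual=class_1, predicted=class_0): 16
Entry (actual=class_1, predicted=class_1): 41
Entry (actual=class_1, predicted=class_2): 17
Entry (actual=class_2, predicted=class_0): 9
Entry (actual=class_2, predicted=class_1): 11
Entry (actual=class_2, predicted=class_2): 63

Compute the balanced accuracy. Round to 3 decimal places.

0.668

Balanced accuracy = mean of per-class recall.
  class_0: recall = 38/55 = 0.6909
  class_1: recall = 41/74 = 0.5541
  class_2: recall = 63/83 = 0.7590
Mean = (0.6909 + 0.5541 + 0.7590) / 3 = 0.668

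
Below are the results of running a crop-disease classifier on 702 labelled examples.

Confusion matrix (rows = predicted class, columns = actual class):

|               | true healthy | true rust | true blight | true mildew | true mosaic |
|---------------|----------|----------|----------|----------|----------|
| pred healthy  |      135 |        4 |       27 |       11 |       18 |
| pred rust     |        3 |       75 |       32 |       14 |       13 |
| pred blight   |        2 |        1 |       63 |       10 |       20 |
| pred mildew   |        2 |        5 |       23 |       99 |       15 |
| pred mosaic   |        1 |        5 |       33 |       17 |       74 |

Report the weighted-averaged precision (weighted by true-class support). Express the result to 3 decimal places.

Per-class precision (TP/(TP+FP)):
  healthy: TP=135, FP=4+27+11+18=60 → 135/195 = 0.6923
  rust: TP=75, FP=3+32+14+13=62 → 75/137 = 0.5474
  blight: TP=63, FP=2+1+10+20=33 → 63/96 = 0.6563
  mildew: TP=99, FP=2+5+23+15=45 → 99/144 = 0.6875
  mosaic: TP=74, FP=1+5+33+17=56 → 74/130 = 0.5692
Weighted-precision = Σ (supportᵢ/N)·precisionᵢ with N=702: (143/702)·0.6923 + (90/702)·0.5474 + (178/702)·0.6563 + (151/702)·0.6875 + (140/702)·0.5692 = 0.639

0.639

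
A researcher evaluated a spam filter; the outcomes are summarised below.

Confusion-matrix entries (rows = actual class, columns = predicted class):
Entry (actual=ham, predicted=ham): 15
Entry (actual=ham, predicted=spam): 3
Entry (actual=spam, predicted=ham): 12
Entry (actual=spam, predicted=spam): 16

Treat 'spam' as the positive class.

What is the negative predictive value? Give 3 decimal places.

0.556

NPV = TN/(TN+FN) = 15/(15+12) = 0.556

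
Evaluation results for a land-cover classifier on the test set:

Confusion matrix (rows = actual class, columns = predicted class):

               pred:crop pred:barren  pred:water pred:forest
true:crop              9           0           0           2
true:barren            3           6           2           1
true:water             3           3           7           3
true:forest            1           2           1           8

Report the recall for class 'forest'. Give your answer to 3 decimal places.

recall = TP/(TP+FN).
forest: TP=8, FN=1+2+1=4 → 8/12 = 0.6667

0.667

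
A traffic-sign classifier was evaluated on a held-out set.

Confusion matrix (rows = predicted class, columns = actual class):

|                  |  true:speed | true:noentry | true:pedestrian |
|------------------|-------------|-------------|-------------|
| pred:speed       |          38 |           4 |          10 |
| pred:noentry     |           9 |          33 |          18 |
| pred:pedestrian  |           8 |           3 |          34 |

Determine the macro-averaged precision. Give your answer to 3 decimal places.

Per-class precision (TP/(TP+FP)):
  speed: TP=38, FP=4+10=14 → 38/52 = 0.7308
  noentry: TP=33, FP=9+18=27 → 33/60 = 0.5500
  pedestrian: TP=34, FP=8+3=11 → 34/45 = 0.7556
Macro-precision = mean = (0.7308 + 0.5500 + 0.7556) / 3 = 0.679

0.679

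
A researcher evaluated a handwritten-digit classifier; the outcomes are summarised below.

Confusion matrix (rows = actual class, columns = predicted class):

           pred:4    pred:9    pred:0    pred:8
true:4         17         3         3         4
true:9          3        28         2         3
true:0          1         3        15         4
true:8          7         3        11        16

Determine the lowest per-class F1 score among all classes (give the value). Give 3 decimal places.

Per-class F1 score (2·TP/(2·TP+FP+FN)):
  4: TP=17, FP=3+1+7=11, FN=3+3+4=10 → 34/55 = 0.6182
  9: TP=28, FP=3+3+3=9, FN=3+2+3=8 → 56/73 = 0.7671
  0: TP=15, FP=3+2+11=16, FN=1+3+4=8 → 30/54 = 0.5556
  8: TP=16, FP=4+3+4=11, FN=7+3+11=21 → 32/64 = 0.5000
Lowest is class '8' with F1 score = 0.500.

0.500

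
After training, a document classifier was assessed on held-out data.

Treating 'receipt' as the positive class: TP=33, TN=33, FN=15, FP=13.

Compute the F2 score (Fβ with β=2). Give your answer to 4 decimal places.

0.6933

Fβ = (1+β²)·TP / ((1+β²)·TP + β²·FN + FP), with β²=4
= 5·33 / (5·33 + 4·15 + 13) = 0.6933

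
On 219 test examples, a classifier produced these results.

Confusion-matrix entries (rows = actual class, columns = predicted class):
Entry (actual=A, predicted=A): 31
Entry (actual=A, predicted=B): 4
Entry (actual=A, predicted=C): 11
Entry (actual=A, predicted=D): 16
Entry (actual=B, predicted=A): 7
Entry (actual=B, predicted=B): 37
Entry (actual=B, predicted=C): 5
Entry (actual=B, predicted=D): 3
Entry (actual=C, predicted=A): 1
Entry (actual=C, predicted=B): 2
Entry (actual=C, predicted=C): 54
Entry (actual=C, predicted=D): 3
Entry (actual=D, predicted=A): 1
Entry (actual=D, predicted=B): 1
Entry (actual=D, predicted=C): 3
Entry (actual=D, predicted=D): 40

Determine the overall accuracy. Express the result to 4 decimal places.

Accuracy = trace / total = (31+37+54+40=162) / 219 = 162/219 = 0.7397

0.7397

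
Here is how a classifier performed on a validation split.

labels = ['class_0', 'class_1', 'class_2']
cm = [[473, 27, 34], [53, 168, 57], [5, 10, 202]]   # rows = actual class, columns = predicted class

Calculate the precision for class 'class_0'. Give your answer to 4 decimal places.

Treat 'class_0' as positive and all other classes as negative.
precision = TP/(TP+FP).
class_0: TP=473, FP=53+5=58 → 473/531 = 0.89077

0.8908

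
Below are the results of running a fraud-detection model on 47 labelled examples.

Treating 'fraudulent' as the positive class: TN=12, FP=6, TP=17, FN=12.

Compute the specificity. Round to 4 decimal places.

Specificity = TN/(TN+FP) = 12/(12+6) = 0.6667

0.6667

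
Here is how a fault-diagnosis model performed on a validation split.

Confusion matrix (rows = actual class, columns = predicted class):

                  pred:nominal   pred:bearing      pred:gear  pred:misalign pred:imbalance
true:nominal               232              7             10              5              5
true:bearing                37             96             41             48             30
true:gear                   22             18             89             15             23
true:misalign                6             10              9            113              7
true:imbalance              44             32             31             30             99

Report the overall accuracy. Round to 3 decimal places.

Accuracy = trace / total = (232+96+89+113+99=629) / 1059 = 629/1059 = 0.594

0.594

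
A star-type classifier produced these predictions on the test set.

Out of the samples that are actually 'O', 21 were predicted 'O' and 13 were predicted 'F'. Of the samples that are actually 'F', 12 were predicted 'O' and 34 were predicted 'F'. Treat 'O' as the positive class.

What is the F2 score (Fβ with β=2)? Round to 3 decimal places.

0.621

Fβ = (1+β²)·TP / ((1+β²)·TP + β²·FN + FP), with β²=4
= 5·21 / (5·21 + 4·13 + 12) = 0.621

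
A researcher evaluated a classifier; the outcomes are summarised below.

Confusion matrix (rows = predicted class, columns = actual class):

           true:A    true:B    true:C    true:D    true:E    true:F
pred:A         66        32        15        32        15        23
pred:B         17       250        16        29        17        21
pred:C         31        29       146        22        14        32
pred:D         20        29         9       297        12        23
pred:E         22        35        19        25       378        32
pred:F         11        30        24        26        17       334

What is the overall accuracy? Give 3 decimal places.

Accuracy = trace / total = (66+250+146+297+378+334=1471) / 2150 = 1471/2150 = 0.684

0.684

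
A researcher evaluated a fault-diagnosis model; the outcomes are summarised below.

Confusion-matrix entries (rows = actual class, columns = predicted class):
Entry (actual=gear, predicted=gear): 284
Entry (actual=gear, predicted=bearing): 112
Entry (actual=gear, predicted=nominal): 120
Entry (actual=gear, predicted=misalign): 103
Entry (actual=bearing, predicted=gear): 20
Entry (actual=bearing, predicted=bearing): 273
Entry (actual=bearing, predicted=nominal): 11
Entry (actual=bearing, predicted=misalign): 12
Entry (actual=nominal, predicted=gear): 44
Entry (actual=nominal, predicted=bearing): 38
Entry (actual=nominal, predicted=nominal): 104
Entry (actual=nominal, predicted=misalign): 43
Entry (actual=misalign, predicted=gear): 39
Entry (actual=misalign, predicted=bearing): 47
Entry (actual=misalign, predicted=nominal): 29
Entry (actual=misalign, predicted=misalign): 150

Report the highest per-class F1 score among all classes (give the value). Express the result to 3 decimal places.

0.695

Per-class F1 score (2·TP/(2·TP+FP+FN)):
  gear: TP=284, FP=20+44+39=103, FN=112+120+103=335 → 568/1006 = 0.5646
  bearing: TP=273, FP=112+38+47=197, FN=20+11+12=43 → 546/786 = 0.6947
  nominal: TP=104, FP=120+11+29=160, FN=44+38+43=125 → 208/493 = 0.4219
  misalign: TP=150, FP=103+12+43=158, FN=39+47+29=115 → 300/573 = 0.5236
Highest is class 'bearing' with F1 score = 0.695.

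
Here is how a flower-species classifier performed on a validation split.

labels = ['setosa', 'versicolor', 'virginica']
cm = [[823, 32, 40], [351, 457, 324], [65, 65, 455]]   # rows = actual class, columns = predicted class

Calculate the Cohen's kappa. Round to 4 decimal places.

Observed agreement pₒ = trace/N = 1735/2612 = 0.66424
Expected agreement pₑ = Σ (rowᵢ·colᵢ)/N² = (895·1239 + 1132·554 + 585·819)/2612² = 0.32468
κ = (pₒ − pₑ)/(1 − pₑ) = (0.66424 − 0.32468)/(1 − 0.32468) = 0.5028

0.5028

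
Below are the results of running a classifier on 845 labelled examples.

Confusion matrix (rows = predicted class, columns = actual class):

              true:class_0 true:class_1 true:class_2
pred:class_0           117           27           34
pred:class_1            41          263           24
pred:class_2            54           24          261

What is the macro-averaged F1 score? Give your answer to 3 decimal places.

Per-class F1 score (2·TP/(2·TP+FP+FN)):
  class_0: TP=117, FP=27+34=61, FN=41+54=95 → 234/390 = 0.6000
  class_1: TP=263, FP=41+24=65, FN=27+24=51 → 526/642 = 0.8193
  class_2: TP=261, FP=54+24=78, FN=34+24=58 → 522/658 = 0.7933
Macro-F1 score = mean = (0.6000 + 0.8193 + 0.7933) / 3 = 0.738

0.738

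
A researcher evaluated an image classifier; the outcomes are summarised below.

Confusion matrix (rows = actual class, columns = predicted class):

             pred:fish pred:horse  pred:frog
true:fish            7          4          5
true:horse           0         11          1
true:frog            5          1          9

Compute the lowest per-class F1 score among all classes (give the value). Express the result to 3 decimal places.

Per-class F1 score (2·TP/(2·TP+FP+FN)):
  fish: TP=7, FP=0+5=5, FN=4+5=9 → 14/28 = 0.5000
  horse: TP=11, FP=4+1=5, FN=0+1=1 → 22/28 = 0.7857
  frog: TP=9, FP=5+1=6, FN=5+1=6 → 18/30 = 0.6000
Lowest is class 'fish' with F1 score = 0.500.

0.500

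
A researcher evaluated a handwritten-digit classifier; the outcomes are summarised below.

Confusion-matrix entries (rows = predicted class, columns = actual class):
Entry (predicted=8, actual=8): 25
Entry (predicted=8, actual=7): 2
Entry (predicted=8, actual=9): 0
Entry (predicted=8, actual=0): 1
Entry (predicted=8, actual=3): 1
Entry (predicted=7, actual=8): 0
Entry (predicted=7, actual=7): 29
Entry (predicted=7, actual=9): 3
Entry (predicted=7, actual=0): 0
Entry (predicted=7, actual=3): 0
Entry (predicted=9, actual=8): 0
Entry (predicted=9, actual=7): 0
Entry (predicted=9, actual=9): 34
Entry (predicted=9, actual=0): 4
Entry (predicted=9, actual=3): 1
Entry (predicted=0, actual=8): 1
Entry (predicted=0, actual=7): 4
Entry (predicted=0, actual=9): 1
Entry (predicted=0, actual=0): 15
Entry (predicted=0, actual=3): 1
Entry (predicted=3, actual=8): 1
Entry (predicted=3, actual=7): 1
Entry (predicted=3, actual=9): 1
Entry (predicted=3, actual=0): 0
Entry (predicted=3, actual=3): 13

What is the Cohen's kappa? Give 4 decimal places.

Observed agreement pₒ = trace/N = 116/138 = 0.84058
Expected agreement pₑ = Σ (rowᵢ·colᵢ)/N² = (27·29 + 36·32 + 39·39 + 20·22 + 16·16)/138² = 0.21802
κ = (pₒ − pₑ)/(1 − pₑ) = (0.84058 − 0.21802)/(1 − 0.21802) = 0.7961

0.7961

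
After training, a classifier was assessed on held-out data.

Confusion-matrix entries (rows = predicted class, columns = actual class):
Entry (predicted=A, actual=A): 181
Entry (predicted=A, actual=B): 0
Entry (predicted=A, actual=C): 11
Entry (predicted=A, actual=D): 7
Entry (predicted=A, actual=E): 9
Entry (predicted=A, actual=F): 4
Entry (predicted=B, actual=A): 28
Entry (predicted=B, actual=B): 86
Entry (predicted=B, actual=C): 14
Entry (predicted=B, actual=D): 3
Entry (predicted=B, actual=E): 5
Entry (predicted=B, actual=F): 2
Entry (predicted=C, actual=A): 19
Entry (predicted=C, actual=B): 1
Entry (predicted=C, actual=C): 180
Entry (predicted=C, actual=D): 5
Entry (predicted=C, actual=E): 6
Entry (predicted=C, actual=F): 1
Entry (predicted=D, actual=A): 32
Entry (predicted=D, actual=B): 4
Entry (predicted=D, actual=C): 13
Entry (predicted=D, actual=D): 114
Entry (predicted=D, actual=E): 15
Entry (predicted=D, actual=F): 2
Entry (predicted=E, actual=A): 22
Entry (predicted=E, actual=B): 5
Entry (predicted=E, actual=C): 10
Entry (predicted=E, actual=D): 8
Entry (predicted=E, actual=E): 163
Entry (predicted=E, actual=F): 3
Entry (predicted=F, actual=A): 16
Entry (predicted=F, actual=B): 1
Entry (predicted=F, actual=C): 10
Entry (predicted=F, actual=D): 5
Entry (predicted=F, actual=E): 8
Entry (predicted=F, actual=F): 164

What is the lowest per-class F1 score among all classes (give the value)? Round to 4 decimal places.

Per-class F1 score (2·TP/(2·TP+FP+FN)):
  A: TP=181, FP=0+11+7+9+4=31, FN=28+19+32+22+16=117 → 362/510 = 0.70980
  B: TP=86, FP=28+14+3+5+2=52, FN=0+1+4+5+1=11 → 172/235 = 0.73191
  C: TP=180, FP=19+1+5+6+1=32, FN=11+14+13+10+10=58 → 360/450 = 0.80000
  D: TP=114, FP=32+4+13+15+2=66, FN=7+3+5+8+5=28 → 228/322 = 0.70807
  E: TP=163, FP=22+5+10+8+3=48, FN=9+5+6+15+8=43 → 326/417 = 0.78177
  F: TP=164, FP=16+1+10+5+8=40, FN=4+2+1+2+3=12 → 328/380 = 0.86316
Lowest is class 'D' with F1 score = 0.7081.

0.7081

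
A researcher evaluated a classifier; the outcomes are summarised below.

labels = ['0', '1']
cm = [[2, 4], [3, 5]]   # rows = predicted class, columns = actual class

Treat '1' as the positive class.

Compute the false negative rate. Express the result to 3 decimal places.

0.444

FNR = FN/(FN+TP) = 4/(4+5) = 0.444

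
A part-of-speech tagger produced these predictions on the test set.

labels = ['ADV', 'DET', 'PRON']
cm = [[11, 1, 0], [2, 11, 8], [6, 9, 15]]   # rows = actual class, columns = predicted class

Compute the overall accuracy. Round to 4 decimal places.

0.5873

Accuracy = trace / total = (11+11+15=37) / 63 = 37/63 = 0.5873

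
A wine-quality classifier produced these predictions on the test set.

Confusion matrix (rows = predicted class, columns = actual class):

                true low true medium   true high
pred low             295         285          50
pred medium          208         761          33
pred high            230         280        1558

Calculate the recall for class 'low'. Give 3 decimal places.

0.402

One-vs-rest for 'low': TP = diagonal; FP = other classes predicted 'low'; FN = 'low' predicted as other.
recall = TP/(TP+FN).
low: TP=295, FN=208+230=438 → 295/733 = 0.4025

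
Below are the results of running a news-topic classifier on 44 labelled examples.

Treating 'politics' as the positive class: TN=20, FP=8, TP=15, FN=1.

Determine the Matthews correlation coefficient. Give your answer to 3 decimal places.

0.628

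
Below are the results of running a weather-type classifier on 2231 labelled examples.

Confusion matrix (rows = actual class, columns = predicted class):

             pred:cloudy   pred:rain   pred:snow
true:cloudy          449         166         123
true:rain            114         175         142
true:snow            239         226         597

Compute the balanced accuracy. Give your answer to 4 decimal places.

Balanced accuracy = mean of per-class recall.
  cloudy: recall = 449/738 = 0.60840
  rain: recall = 175/431 = 0.40603
  snow: recall = 597/1062 = 0.56215
Mean = (0.60840 + 0.40603 + 0.56215) / 3 = 0.5255

0.5255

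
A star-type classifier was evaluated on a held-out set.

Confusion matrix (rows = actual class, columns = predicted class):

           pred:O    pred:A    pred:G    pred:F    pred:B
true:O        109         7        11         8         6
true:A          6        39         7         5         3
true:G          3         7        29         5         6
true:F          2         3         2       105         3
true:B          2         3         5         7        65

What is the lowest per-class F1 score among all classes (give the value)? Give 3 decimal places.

0.558

Per-class F1 score (2·TP/(2·TP+FP+FN)):
  O: TP=109, FP=6+3+2+2=13, FN=7+11+8+6=32 → 218/263 = 0.8289
  A: TP=39, FP=7+7+3+3=20, FN=6+7+5+3=21 → 78/119 = 0.6555
  G: TP=29, FP=11+7+2+5=25, FN=3+7+5+6=21 → 58/104 = 0.5577
  F: TP=105, FP=8+5+5+7=25, FN=2+3+2+3=10 → 210/245 = 0.8571
  B: TP=65, FP=6+3+6+3=18, FN=2+3+5+7=17 → 130/165 = 0.7879
Lowest is class 'G' with F1 score = 0.558.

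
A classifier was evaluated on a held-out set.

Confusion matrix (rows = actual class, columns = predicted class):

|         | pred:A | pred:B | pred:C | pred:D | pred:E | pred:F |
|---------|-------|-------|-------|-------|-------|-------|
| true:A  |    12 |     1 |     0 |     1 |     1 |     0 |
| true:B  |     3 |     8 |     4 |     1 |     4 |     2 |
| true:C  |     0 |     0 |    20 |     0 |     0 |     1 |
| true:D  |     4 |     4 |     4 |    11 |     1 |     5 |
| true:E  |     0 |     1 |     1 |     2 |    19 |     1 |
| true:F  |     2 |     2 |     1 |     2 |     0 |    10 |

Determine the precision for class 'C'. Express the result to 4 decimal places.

0.6667

precision = TP/(TP+FP).
C: TP=20, FP=0+4+4+1+1=10 → 20/30 = 0.66667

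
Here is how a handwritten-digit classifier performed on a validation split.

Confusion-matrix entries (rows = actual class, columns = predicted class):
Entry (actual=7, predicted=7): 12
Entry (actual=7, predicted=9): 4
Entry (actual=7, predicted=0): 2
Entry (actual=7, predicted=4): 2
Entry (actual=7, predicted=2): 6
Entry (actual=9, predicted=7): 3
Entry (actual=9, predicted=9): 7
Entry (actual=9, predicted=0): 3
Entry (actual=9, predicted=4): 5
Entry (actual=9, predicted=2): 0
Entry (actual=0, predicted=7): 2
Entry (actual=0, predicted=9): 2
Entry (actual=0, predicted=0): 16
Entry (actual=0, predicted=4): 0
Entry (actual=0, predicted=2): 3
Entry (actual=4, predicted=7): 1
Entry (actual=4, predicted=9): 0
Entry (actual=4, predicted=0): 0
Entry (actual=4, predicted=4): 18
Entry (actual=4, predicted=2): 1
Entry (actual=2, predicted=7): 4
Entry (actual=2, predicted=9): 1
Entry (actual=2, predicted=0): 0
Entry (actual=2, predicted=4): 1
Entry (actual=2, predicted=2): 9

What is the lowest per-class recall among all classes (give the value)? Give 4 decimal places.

0.3889

Per-class recall (TP/(TP+FN)):
  7: TP=12, FN=4+2+2+6=14 → 12/26 = 0.46154
  9: TP=7, FN=3+3+5+0=11 → 7/18 = 0.38889
  0: TP=16, FN=2+2+0+3=7 → 16/23 = 0.69565
  4: TP=18, FN=1+0+0+1=2 → 18/20 = 0.90000
  2: TP=9, FN=4+1+0+1=6 → 9/15 = 0.60000
Lowest is class '9' with recall = 0.3889.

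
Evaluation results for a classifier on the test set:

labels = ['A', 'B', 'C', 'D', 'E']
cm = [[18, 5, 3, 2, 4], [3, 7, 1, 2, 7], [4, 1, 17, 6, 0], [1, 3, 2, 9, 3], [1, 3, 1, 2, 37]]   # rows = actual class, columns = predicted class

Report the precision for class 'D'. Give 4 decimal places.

0.4286

Treat 'D' as positive and all other classes as negative.
precision = TP/(TP+FP).
D: TP=9, FP=2+2+6+2=12 → 9/21 = 0.42857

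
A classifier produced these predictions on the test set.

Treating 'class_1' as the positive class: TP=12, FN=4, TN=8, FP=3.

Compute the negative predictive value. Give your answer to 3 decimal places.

NPV = TN/(TN+FN) = 8/(8+4) = 0.667

0.667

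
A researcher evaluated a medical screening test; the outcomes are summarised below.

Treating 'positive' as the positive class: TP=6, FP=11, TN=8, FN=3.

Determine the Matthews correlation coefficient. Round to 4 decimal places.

MCC = (TP·TN − FP·FN) / √((TP+FP)(TP+FN)(TN+FP)(TN+FN))
Numerator = 6·8 − 11·3 = 15
Denominator = √(17·9·19·11) = √31977 = 178.8211
MCC = 15 / 178.8211 = 0.0839

0.0839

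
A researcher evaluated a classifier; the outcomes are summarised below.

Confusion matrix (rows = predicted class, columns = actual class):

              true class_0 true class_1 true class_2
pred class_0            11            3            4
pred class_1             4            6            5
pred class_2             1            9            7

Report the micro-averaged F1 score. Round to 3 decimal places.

0.480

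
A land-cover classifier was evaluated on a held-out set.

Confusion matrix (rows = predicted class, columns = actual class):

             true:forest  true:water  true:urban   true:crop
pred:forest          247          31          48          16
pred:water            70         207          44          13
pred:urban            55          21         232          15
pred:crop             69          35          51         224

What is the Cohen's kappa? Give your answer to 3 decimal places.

Observed agreement pₒ = trace/N = 910/1378 = 0.6604
Expected agreement pₑ = Σ (rowᵢ·colᵢ)/N² = (441·342 + 294·334 + 375·323 + 268·379)/1378² = 0.2484
κ = (pₒ − pₑ)/(1 − pₑ) = (0.6604 − 0.2484)/(1 − 0.2484) = 0.548

0.548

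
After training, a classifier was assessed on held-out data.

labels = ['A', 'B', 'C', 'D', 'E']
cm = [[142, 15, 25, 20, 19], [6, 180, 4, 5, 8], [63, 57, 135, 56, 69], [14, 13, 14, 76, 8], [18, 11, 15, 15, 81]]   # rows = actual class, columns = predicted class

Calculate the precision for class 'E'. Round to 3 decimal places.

0.438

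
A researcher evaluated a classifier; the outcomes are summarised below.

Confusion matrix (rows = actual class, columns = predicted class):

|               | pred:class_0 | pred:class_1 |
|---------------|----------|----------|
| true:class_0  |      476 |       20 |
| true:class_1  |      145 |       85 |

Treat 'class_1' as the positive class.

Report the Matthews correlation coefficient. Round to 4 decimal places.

MCC = (TP·TN − FP·FN) / √((TP+FP)(TP+FN)(TN+FP)(TN+FN))
Numerator = 85·476 − 20·145 = 37560
Denominator = √(105·230·496·621) = √7438586400 = 86247.2400
MCC = 37560 / 86247.2400 = 0.4355

0.4355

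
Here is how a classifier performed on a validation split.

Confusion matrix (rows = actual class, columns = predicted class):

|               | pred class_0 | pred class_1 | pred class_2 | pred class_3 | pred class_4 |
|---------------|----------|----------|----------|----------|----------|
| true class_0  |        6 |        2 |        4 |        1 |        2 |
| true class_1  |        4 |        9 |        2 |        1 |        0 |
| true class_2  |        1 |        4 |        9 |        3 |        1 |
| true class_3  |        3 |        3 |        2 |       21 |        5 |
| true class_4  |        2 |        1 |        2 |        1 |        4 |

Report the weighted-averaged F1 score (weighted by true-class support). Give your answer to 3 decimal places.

0.536

Per-class F1 score (2·TP/(2·TP+FP+FN)):
  class_0: TP=6, FP=4+1+3+2=10, FN=2+4+1+2=9 → 12/31 = 0.3871
  class_1: TP=9, FP=2+4+3+1=10, FN=4+2+1+0=7 → 18/35 = 0.5143
  class_2: TP=9, FP=4+2+2+2=10, FN=1+4+3+1=9 → 18/37 = 0.4865
  class_3: TP=21, FP=1+1+3+1=6, FN=3+3+2+5=13 → 42/61 = 0.6885
  class_4: TP=4, FP=2+0+1+5=8, FN=2+1+2+1=6 → 8/22 = 0.3636
Weighted-F1 score = Σ (supportᵢ/N)·F1 scoreᵢ with N=93: (15/93)·0.3871 + (16/93)·0.5143 + (18/93)·0.4865 + (34/93)·0.6885 + (10/93)·0.3636 = 0.536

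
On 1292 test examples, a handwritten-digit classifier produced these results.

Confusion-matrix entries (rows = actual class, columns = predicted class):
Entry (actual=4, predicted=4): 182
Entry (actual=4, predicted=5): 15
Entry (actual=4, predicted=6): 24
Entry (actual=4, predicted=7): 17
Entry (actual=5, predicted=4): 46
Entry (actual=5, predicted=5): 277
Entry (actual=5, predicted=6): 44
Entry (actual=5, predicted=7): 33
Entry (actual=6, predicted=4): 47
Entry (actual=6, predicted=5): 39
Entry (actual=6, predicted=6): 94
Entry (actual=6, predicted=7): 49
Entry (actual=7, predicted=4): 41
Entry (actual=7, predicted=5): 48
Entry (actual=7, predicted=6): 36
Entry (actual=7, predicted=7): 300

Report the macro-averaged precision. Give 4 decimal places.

0.6334

Per-class precision (TP/(TP+FP)):
  4: TP=182, FP=46+47+41=134 → 182/316 = 0.57595
  5: TP=277, FP=15+39+48=102 → 277/379 = 0.73087
  6: TP=94, FP=24+44+36=104 → 94/198 = 0.47475
  7: TP=300, FP=17+33+49=99 → 300/399 = 0.75188
Macro-precision = mean = (0.57595 + 0.73087 + 0.47475 + 0.75188) / 4 = 0.6334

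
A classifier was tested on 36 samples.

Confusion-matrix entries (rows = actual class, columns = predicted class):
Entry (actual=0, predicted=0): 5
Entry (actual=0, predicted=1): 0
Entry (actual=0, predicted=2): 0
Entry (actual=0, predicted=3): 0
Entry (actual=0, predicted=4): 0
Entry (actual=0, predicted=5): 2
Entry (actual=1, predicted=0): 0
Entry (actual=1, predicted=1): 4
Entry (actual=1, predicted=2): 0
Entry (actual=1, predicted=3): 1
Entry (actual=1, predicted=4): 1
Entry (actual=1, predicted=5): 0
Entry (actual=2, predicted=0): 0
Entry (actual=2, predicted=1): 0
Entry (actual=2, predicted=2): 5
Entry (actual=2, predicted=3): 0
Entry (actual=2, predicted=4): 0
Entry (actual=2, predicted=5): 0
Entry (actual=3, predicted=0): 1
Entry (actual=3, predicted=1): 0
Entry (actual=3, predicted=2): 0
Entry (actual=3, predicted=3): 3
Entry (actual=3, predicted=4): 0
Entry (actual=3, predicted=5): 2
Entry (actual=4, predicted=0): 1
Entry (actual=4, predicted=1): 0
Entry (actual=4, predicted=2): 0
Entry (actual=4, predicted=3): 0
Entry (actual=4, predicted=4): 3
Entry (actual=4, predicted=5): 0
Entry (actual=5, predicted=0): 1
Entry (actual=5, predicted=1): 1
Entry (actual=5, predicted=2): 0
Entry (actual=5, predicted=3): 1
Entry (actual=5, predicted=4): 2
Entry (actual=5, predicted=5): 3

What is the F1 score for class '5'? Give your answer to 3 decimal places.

0.400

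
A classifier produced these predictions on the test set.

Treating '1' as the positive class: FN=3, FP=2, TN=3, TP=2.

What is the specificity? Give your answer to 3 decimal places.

Specificity = TN/(TN+FP) = 3/(3+2) = 0.600

0.600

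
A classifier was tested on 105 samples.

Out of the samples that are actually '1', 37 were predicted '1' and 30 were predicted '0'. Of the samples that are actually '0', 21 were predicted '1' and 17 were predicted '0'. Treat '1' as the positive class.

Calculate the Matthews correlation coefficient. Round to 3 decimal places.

0.000

MCC = (TP·TN − FP·FN) / √((TP+FP)(TP+FN)(TN+FP)(TN+FN))
Numerator = 37·17 − 21·30 = -1
Denominator = √(58·67·38·47) = √6940396 = 2634.4631
MCC = -1 / 2634.4631 = 0.000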